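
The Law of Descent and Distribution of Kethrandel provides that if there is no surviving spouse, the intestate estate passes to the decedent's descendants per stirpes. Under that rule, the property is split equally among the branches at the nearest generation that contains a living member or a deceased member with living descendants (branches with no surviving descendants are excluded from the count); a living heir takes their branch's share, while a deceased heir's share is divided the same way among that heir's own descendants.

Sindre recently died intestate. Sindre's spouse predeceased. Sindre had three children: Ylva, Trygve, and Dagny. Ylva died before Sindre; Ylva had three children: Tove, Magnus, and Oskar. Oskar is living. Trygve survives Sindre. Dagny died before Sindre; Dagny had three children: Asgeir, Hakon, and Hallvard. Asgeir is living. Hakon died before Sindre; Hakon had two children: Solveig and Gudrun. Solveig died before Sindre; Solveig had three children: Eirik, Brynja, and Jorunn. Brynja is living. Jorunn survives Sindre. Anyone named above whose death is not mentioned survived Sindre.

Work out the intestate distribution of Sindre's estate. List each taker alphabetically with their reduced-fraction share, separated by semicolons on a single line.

There is no surviving spouse, so the entire estate passes to Sindre's descendants per stirpes.
The estate is divided into 3 equal shares of 1/3 among Ylva, Trygve, Dagny.
Ylva predeceased; the 1/3 allotted to Ylva's branch passes to Ylva's issue by representation.
The 1/3 is divided into 3 equal shares of 1/9 among Tove, Magnus, Oskar.
Tove is living and takes 1/9.
Magnus is living and takes 1/9.
Oskar is living and takes 1/9.
Trygve is living and takes 1/3.
Dagny predeceased; the 1/3 allotted to Dagny's branch passes to Dagny's issue by representation.
The 1/3 is divided into 3 equal shares of 1/9 among Asgeir, Hakon, Hallvard.
Asgeir is living and takes 1/9.
Hakon predeceased; the 1/9 allotted to Hakon's branch passes to Hakon's issue by representation.
The 1/9 is divided into 2 equal shares of 1/18 among Solveig, Gudrun.
Solveig predeceased; the 1/18 allotted to Solveig's branch passes to Solveig's issue by representation.
The 1/18 is divided into 3 equal shares of 1/54 among Eirik, Brynja, Jorunn.
Eirik is living and takes 1/54.
Brynja is living and takes 1/54.
Jorunn is living and takes 1/54.
Gudrun is living and takes 1/18.
Hallvard is living and takes 1/9.

Asgeir 1/9; Brynja 1/54; Eirik 1/54; Gudrun 1/18; Hallvard 1/9; Jorunn 1/54; Magnus 1/9; Oskar 1/9; Tove 1/9; Trygve 1/3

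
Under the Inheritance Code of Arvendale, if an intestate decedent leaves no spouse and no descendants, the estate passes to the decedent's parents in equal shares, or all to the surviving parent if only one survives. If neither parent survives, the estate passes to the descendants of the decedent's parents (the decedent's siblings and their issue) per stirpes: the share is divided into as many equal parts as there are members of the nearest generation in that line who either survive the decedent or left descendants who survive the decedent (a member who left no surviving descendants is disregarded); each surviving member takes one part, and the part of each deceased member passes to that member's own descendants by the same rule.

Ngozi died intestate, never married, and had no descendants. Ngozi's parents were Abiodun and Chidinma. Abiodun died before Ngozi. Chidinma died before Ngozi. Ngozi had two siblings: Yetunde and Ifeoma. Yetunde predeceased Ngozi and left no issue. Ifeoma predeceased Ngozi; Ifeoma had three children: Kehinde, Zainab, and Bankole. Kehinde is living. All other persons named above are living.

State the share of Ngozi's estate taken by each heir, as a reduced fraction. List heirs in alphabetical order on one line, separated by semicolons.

Neither parent survives and there are no descendants, so the estate passes to Ngozi's siblings and their issue per stirpes.
Yetunde left no surviving issue, so that branch lapses and is disregarded.
Ifeoma's line is the sole branch at this level, so the full 1 passes to Ifeoma's issue by representation.
The estate is divided into 3 equal shares of 1/3 among Kehinde, Zainab, Bankole.
Kehinde is living and takes 1/3.
Zainab is living and takes 1/3.
Bankole is living and takes 1/3.

Bankole 1/3; Kehinde 1/3; Zainab 1/3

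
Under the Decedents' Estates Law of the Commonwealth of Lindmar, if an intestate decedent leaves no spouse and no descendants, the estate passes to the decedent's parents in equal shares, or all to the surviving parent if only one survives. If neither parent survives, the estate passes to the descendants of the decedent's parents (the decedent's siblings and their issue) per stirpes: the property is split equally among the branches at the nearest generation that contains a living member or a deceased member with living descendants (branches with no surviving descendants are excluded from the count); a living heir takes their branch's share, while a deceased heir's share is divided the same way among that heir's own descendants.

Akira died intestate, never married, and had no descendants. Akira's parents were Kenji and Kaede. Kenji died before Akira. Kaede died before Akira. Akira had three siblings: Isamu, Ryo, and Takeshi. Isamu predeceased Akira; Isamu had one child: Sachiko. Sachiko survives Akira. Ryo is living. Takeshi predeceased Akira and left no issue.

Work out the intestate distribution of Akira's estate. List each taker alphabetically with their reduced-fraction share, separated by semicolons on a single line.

Neither parent survives and there are no descendants, so the estate passes to Akira's siblings and their issue per stirpes.
Takeshi left no surviving issue, so that branch lapses and is disregarded.
The estate is divided into 2 equal shares of 1/2 among Isamu, Ryo.
Isamu predeceased; the 1/2 allotted to Isamu's branch passes to Isamu's issue by representation.
Sachiko is the sole taker at this level and receives the full 1/2.
Ryo is living and takes 1/2.

Ryo 1/2; Sachiko 1/2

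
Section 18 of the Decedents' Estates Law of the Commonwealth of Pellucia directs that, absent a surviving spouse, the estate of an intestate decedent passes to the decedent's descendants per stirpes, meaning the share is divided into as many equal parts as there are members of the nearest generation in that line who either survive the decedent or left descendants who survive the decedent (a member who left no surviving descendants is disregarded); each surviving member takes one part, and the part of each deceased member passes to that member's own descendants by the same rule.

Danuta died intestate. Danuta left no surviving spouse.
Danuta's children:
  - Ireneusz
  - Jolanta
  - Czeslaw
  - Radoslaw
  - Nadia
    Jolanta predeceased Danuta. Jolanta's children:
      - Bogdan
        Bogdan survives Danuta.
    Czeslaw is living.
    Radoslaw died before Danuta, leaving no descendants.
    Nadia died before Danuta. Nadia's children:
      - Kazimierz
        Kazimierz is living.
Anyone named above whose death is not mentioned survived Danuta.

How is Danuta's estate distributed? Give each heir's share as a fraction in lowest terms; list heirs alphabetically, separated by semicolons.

There is no surviving spouse, so the entire estate passes to Danuta's descendants per stirpes.
Radoslaw left no surviving issue, so that branch lapses and is disregarded.
The estate is divided into 4 equal shares of 1/4 among Ireneusz, Jolanta, Czeslaw, Nadia.
Ireneusz is living and takes 1/4.
Jolanta predeceased; the 1/4 allotted to Jolanta's branch passes to Jolanta's issue by representation.
Bogdan is the sole taker at this level and receives the full 1/4.
Czeslaw is living and takes 1/4.
Nadia predeceased; the 1/4 allotted to Nadia's branch passes to Nadia's issue by representation.
Kazimierz is the sole taker at this level and receives the full 1/4.

Bogdan 1/4; Czeslaw 1/4; Ireneusz 1/4; Kazimierz 1/4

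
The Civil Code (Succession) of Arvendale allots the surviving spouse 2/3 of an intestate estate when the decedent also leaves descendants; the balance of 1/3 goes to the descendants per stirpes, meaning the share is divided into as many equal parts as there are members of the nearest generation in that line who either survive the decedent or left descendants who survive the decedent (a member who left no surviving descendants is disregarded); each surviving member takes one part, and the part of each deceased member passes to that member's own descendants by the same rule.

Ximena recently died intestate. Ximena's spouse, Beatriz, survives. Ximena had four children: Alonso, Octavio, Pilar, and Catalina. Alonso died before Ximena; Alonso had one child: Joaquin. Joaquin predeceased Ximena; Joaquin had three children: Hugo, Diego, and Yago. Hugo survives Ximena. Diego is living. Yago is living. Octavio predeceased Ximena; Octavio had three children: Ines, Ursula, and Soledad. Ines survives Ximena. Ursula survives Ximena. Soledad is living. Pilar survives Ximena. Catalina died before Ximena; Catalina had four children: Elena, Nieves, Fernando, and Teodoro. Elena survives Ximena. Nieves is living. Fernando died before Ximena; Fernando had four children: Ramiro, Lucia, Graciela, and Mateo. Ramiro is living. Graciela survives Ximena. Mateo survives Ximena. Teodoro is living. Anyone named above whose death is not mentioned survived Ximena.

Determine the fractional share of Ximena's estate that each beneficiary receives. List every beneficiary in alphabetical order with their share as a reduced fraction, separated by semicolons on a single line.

Beatriz, as surviving spouse, takes 2/3.
The remaining 1/3 passes to Ximena's descendants per stirpes.
The 1/3 is divided into 4 equal shares of 1/12 among Alonso, Octavio, Pilar, Catalina.
Alonso predeceased; the 1/12 allotted to Alonso's branch passes to Alonso's issue by representation.
Joaquin's line is the sole branch at this level, so the full 1/12 passes to Joaquin's issue by representation.
The 1/12 is divided into 3 equal shares of 1/36 among Hugo, Diego, Yago.
Hugo is living and takes 1/36.
Diego is living and takes 1/36.
Yago is living and takes 1/36.
Octavio predeceased; the 1/12 allotted to Octavio's branch passes to Octavio's issue by representation.
The 1/12 is divided into 3 equal shares of 1/36 among Ines, Ursula, Soledad.
Ines is living and takes 1/36.
Ursula is living and takes 1/36.
Soledad is living and takes 1/36.
Pilar is living and takes 1/12.
Catalina predeceased; the 1/12 allotted to Catalina's branch passes to Catalina's issue by representation.
The 1/12 is divided into 4 equal shares of 1/48 among Elena, Nieves, Fernando, Teodoro.
Elena is living and takes 1/48.
Nieves is living and takes 1/48.
Fernando predeceased; the 1/48 allotted to Fernando's branch passes to Fernando's issue by representation.
The 1/48 is divided into 4 equal shares of 1/192 among Ramiro, Lucia, Graciela, Mateo.
Ramiro is living and takes 1/192.
Lucia is living and takes 1/192.
Graciela is living and takes 1/192.
Mateo is living and takes 1/192.
Teodoro is living and takes 1/48.

Beatriz 2/3; Diego 1/36; Elena 1/48; Graciela 1/192; Hugo 1/36; Ines 1/36; Lucia 1/192; Mateo 1/192; Nieves 1/48; Pilar 1/12; Ramiro 1/192; Soledad 1/36; Teodoro 1/48; Ursula 1/36; Yago 1/36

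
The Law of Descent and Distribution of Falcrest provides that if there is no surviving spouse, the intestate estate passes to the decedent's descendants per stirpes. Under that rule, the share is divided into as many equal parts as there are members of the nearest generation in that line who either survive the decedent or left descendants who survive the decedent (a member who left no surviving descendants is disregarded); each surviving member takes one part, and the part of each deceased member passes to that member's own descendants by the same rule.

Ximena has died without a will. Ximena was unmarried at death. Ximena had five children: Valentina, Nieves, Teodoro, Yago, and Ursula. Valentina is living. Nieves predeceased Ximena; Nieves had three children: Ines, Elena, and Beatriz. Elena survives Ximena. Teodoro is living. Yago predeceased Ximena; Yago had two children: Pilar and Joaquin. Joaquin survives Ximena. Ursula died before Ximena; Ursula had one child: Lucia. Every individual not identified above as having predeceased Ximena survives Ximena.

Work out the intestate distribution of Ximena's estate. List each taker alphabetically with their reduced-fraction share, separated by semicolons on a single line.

There is no surviving spouse, so the entire estate passes to Ximena's descendants per stirpes.
The estate is divided into 5 equal shares of 1/5 among Valentina, Nieves, Teodoro, Yago, Ursula.
Valentina is living and takes 1/5.
Nieves predeceased; the 1/5 allotted to Nieves's branch passes to Nieves's issue by representation.
The 1/5 is divided into 3 equal shares of 1/15 among Ines, Elena, Beatriz.
Ines is living and takes 1/15.
Elena is living and takes 1/15.
Beatriz is living and takes 1/15.
Teodoro is living and takes 1/5.
Yago predeceased; the 1/5 allotted to Yago's branch passes to Yago's issue by representation.
The 1/5 is divided into 2 equal shares of 1/10 among Pilar, Joaquin.
Pilar is living and takes 1/10.
Joaquin is living and takes 1/10.
Ursula predeceased; the 1/5 allotted to Ursula's branch passes to Ursula's issue by representation.
Lucia is the sole taker at this level and receives the full 1/5.

Beatriz 1/15; Elena 1/15; Ines 1/15; Joaquin 1/10; Lucia 1/5; Pilar 1/10; Teodoro 1/5; Valentina 1/5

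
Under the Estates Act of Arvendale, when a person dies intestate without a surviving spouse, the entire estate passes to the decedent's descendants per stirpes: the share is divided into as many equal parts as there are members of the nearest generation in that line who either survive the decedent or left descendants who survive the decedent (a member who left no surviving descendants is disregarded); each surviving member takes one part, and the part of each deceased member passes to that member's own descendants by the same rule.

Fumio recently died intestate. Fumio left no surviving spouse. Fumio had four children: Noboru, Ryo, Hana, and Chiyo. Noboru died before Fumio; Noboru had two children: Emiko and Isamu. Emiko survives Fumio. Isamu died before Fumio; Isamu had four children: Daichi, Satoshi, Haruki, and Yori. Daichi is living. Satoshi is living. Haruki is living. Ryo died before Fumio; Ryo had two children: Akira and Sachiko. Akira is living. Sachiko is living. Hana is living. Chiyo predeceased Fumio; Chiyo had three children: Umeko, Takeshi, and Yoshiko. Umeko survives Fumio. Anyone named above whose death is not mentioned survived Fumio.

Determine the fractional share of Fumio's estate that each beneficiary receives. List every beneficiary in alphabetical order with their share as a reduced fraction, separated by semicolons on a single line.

There is no surviving spouse, so the entire estate passes to Fumio's descendants per stirpes.
The estate is divided into 4 equal shares of 1/4 among Noboru, Ryo, Hana, Chiyo.
Noboru predeceased; the 1/4 allotted to Noboru's branch passes to Noboru's issue by representation.
The 1/4 is divided into 2 equal shares of 1/8 among Emiko, Isamu.
Emiko is living and takes 1/8.
Isamu predeceased; the 1/8 allotted to Isamu's branch passes to Isamu's issue by representation.
The 1/8 is divided into 4 equal shares of 1/32 among Daichi, Satoshi, Haruki, Yori.
Daichi is living and takes 1/32.
Satoshi is living and takes 1/32.
Haruki is living and takes 1/32.
Yori is living and takes 1/32.
Ryo predeceased; the 1/4 allotted to Ryo's branch passes to Ryo's issue by representation.
The 1/4 is divided into 2 equal shares of 1/8 among Akira, Sachiko.
Akira is living and takes 1/8.
Sachiko is living and takes 1/8.
Hana is living and takes 1/4.
Chiyo predeceased; the 1/4 allotted to Chiyo's branch passes to Chiyo's issue by representation.
The 1/4 is divided into 3 equal shares of 1/12 among Umeko, Takeshi, Yoshiko.
Umeko is living and takes 1/12.
Takeshi is living and takes 1/12.
Yoshiko is living and takes 1/12.

Akira 1/8; Daichi 1/32; Emiko 1/8; Hana 1/4; Haruki 1/32; Sachiko 1/8; Satoshi 1/32; Takeshi 1/12; Umeko 1/12; Yori 1/32; Yoshiko 1/12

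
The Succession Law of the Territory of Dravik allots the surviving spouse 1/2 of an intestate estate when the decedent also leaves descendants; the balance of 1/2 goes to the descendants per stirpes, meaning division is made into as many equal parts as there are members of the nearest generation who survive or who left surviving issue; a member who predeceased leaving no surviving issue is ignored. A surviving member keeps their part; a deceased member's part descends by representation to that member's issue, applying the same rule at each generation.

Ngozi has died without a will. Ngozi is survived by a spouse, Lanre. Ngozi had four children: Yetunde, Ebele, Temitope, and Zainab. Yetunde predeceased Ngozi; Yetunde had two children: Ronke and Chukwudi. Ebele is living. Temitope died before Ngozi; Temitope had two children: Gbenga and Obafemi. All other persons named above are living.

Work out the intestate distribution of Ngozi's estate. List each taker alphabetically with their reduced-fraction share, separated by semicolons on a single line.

Chukwudi 1/16; Ebele 1/8; Gbenga 1/16; Lanre 1/2; Obafemi 1/16; Ronke 1/16; Zainab 1/8

Lanre, as surviving spouse, takes 1/2.
The remaining 1/2 passes to Ngozi's descendants per stirpes.
The 1/2 is divided into 4 equal shares of 1/8 among Yetunde, Ebele, Temitope, Zainab.
Yetunde predeceased; the 1/8 allotted to Yetunde's branch passes to Yetunde's issue by representation.
The 1/8 is divided into 2 equal shares of 1/16 among Ronke, Chukwudi.
Ronke is living and takes 1/16.
Chukwudi is living and takes 1/16.
Ebele is living and takes 1/8.
Temitope predeceased; the 1/8 allotted to Temitope's branch passes to Temitope's issue by representation.
The 1/8 is divided into 2 equal shares of 1/16 among Gbenga, Obafemi.
Gbenga is living and takes 1/16.
Obafemi is living and takes 1/16.
Zainab is living and takes 1/8.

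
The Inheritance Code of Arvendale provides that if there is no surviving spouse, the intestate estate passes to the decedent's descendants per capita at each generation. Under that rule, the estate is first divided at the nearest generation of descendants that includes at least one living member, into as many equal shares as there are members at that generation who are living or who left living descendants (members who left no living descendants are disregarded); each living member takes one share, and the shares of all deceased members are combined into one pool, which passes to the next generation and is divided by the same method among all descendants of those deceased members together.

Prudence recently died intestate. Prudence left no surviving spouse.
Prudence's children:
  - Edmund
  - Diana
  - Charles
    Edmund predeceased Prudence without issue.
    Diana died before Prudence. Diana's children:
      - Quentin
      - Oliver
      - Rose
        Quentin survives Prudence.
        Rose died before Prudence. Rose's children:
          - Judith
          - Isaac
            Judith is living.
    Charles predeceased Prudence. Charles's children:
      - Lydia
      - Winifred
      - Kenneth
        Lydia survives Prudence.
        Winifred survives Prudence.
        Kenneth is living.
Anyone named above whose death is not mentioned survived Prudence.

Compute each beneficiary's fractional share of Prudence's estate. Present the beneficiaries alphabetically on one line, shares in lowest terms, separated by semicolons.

There is no surviving spouse, so the entire estate passes to Prudence's descendants per capita at each generation.
No one at generation 1 (Diana, Charles) is living; moving to the next generation.
At generation 2 (Quentin, Oliver, Rose, Lydia, Winifred, Kenneth) there are 6 shares of (1)/6 = 1/6 each.
Living: Quentin, Oliver, Lydia, Winifred, and Kenneth — each takes 1/6.
Deceased: Rose. That 1/6 share is carried to generation 3.
At generation 3 (Judith, Isaac) there are 2 shares of (1/6)/2 = 1/12 each.
Living: Judith and Isaac — each takes 1/12.

Isaac 1/12; Judith 1/12; Kenneth 1/6; Lydia 1/6; Oliver 1/6; Quentin 1/6; Winifred 1/6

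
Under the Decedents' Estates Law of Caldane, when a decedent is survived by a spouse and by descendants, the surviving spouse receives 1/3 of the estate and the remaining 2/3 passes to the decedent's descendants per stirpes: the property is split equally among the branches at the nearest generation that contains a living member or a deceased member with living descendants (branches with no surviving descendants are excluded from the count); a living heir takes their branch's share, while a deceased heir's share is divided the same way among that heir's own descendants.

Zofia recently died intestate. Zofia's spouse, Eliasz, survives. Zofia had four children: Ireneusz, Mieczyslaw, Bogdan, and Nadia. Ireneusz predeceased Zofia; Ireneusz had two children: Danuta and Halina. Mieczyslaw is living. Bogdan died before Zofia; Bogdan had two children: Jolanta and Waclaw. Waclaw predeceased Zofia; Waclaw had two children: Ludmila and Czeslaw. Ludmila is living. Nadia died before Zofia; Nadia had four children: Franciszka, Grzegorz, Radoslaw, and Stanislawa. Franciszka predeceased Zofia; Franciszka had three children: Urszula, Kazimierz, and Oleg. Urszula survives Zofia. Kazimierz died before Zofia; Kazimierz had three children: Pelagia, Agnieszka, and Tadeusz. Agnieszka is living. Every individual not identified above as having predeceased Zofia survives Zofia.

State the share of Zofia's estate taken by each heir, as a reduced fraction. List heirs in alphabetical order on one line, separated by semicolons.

Agnieszka 1/216; Czeslaw 1/24; Danuta 1/12; Eliasz 1/3; Grzegorz 1/24; Halina 1/12; Jolanta 1/12; Ludmila 1/24; Mieczyslaw 1/6; Oleg 1/72; Pelagia 1/216; Radoslaw 1/24; Stanislawa 1/24; Tadeusz 1/216; Urszula 1/72

Eliasz, as surviving spouse, takes 1/3.
The remaining 2/3 passes to Zofia's descendants per stirpes.
The 2/3 is divided into 4 equal shares of 1/6 among Ireneusz, Mieczyslaw, Bogdan, Nadia.
Ireneusz predeceased; the 1/6 allotted to Ireneusz's branch passes to Ireneusz's issue by representation.
The 1/6 is divided into 2 equal shares of 1/12 among Danuta, Halina.
Danuta is living and takes 1/12.
Halina is living and takes 1/12.
Mieczyslaw is living and takes 1/6.
Bogdan predeceased; the 1/6 allotted to Bogdan's branch passes to Bogdan's issue by representation.
The 1/6 is divided into 2 equal shares of 1/12 among Jolanta, Waclaw.
Jolanta is living and takes 1/12.
Waclaw predeceased; the 1/12 allotted to Waclaw's branch passes to Waclaw's issue by representation.
The 1/12 is divided into 2 equal shares of 1/24 among Ludmila, Czeslaw.
Ludmila is living and takes 1/24.
Czeslaw is living and takes 1/24.
Nadia predeceased; the 1/6 allotted to Nadia's branch passes to Nadia's issue by representation.
The 1/6 is divided into 4 equal shares of 1/24 among Franciszka, Grzegorz, Radoslaw, Stanislawa.
Franciszka predeceased; the 1/24 allotted to Franciszka's branch passes to Franciszka's issue by representation.
The 1/24 is divided into 3 equal shares of 1/72 among Urszula, Kazimierz, Oleg.
Urszula is living and takes 1/72.
Kazimierz predeceased; the 1/72 allotted to Kazimierz's branch passes to Kazimierz's issue by representation.
The 1/72 is divided into 3 equal shares of 1/216 among Pelagia, Agnieszka, Tadeusz.
Pelagia is living and takes 1/216.
Agnieszka is living and takes 1/216.
Tadeusz is living and takes 1/216.
Oleg is living and takes 1/72.
Grzegorz is living and takes 1/24.
Radoslaw is living and takes 1/24.
Stanislawa is living and takes 1/24.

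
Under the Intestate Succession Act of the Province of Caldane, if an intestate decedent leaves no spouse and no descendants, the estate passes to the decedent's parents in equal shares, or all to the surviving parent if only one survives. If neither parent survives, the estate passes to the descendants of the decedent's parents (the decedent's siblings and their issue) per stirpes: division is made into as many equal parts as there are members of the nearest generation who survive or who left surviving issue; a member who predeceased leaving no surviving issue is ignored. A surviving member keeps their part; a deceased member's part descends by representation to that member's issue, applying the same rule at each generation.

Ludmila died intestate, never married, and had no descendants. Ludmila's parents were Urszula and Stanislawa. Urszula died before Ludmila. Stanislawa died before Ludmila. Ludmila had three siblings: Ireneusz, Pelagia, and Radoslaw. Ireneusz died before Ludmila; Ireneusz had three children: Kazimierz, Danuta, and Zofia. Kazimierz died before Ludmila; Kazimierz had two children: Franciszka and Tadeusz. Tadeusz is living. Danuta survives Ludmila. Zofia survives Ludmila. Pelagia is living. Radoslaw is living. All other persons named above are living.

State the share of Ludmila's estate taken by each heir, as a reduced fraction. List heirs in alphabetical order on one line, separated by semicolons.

Neither parent survives and there are no descendants, so the estate passes to Ludmila's siblings and their issue per stirpes.
The estate is divided into 3 equal shares of 1/3 among Ireneusz, Pelagia, Radoslaw.
Ireneusz predeceased; the 1/3 allotted to Ireneusz's branch passes to Ireneusz's issue by representation.
The 1/3 is divided into 3 equal shares of 1/9 among Kazimierz, Danuta, Zofia.
Kazimierz predeceased; the 1/9 allotted to Kazimierz's branch passes to Kazimierz's issue by representation.
The 1/9 is divided into 2 equal shares of 1/18 among Franciszka, Tadeusz.
Franciszka is living and takes 1/18.
Tadeusz is living and takes 1/18.
Danuta is living and takes 1/9.
Zofia is living and takes 1/9.
Pelagia is living and takes 1/3.
Radoslaw is living and takes 1/3.

Danuta 1/9; Franciszka 1/18; Pelagia 1/3; Radoslaw 1/3; Tadeusz 1/18; Zofia 1/9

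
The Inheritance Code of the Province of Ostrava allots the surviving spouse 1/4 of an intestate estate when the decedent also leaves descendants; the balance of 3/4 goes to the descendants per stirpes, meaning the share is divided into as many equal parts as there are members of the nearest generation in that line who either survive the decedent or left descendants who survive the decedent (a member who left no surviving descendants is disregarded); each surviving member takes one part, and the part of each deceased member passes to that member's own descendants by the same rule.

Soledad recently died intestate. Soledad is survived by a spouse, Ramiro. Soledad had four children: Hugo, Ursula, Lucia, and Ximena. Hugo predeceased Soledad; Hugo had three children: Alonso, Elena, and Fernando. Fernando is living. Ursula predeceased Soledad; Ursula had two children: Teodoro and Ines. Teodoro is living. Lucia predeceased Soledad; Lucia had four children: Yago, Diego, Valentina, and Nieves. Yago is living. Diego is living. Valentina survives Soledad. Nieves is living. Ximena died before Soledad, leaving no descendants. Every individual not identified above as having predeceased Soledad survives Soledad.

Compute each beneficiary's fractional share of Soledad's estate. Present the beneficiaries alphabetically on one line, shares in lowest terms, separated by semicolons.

Ramiro, as surviving spouse, takes 1/4.
The remaining 3/4 passes to Soledad's descendants per stirpes.
Ximena left no surviving issue, so that branch lapses and is disregarded.
The 3/4 is divided into 3 equal shares of 1/4 among Hugo, Ursula, Lucia.
Hugo predeceased; the 1/4 allotted to Hugo's branch passes to Hugo's issue by representation.
The 1/4 is divided into 3 equal shares of 1/12 among Alonso, Elena, Fernando.
Alonso is living and takes 1/12.
Elena is living and takes 1/12.
Fernando is living and takes 1/12.
Ursula predeceased; the 1/4 allotted to Ursula's branch passes to Ursula's issue by representation.
The 1/4 is divided into 2 equal shares of 1/8 among Teodoro, Ines.
Teodoro is living and takes 1/8.
Ines is living and takes 1/8.
Lucia predeceased; the 1/4 allotted to Lucia's branch passes to Lucia's issue by representation.
The 1/4 is divided into 4 equal shares of 1/16 among Yago, Diego, Valentina, Nieves.
Yago is living and takes 1/16.
Diego is living and takes 1/16.
Valentina is living and takes 1/16.
Nieves is living and takes 1/16.

Alonso 1/12; Diego 1/16; Elena 1/12; Fernando 1/12; Ines 1/8; Nieves 1/16; Ramiro 1/4; Teodoro 1/8; Valentina 1/16; Yago 1/16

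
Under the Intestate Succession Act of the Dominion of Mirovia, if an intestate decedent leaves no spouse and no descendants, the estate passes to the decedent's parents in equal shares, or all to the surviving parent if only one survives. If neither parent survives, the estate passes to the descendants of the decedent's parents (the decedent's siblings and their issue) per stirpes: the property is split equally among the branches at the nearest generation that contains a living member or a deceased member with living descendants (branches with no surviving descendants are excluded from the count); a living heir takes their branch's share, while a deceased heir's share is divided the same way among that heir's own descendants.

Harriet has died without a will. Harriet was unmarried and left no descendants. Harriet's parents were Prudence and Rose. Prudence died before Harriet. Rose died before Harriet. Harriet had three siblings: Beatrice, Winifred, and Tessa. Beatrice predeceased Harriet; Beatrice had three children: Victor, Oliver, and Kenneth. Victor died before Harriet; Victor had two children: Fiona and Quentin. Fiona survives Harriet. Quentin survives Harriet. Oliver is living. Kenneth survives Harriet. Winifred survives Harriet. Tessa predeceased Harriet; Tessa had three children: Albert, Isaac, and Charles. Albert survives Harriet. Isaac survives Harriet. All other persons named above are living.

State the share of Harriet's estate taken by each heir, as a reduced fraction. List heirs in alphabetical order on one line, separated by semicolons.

Albert 1/9; Charles 1/9; Fiona 1/18; Isaac 1/9; Kenneth 1/9; Oliver 1/9; Quentin 1/18; Winifred 1/3

Neither parent survives and there are no descendants, so the estate passes to Harriet's siblings and their issue per stirpes.
The estate is divided into 3 equal shares of 1/3 among Beatrice, Winifred, Tessa.
Beatrice predeceased; the 1/3 allotted to Beatrice's branch passes to Beatrice's issue by representation.
The 1/3 is divided into 3 equal shares of 1/9 among Victor, Oliver, Kenneth.
Victor predeceased; the 1/9 allotted to Victor's branch passes to Victor's issue by representation.
The 1/9 is divided into 2 equal shares of 1/18 among Fiona, Quentin.
Fiona is living and takes 1/18.
Quentin is living and takes 1/18.
Oliver is living and takes 1/9.
Kenneth is living and takes 1/9.
Winifred is living and takes 1/3.
Tessa predeceased; the 1/3 allotted to Tessa's branch passes to Tessa's issue by representation.
The 1/3 is divided into 3 equal shares of 1/9 among Albert, Isaac, Charles.
Albert is living and takes 1/9.
Isaac is living and takes 1/9.
Charles is living and takes 1/9.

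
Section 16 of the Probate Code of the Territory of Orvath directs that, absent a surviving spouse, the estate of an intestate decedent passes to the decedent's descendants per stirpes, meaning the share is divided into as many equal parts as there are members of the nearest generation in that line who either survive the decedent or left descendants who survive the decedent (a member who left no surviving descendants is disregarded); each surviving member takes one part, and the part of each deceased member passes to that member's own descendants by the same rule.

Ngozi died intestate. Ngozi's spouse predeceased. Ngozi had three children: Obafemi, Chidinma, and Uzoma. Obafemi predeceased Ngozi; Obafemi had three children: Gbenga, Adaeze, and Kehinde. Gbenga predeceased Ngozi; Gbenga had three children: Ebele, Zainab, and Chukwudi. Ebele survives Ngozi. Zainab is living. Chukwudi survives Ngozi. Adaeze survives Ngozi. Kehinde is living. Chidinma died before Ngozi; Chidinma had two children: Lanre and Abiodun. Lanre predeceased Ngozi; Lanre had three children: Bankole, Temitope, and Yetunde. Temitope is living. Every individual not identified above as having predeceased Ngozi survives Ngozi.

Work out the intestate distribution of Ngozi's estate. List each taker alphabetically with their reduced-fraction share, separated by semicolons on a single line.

Abiodun 1/6; Adaeze 1/9; Bankole 1/18; Chukwudi 1/27; Ebele 1/27; Kehinde 1/9; Temitope 1/18; Uzoma 1/3; Yetunde 1/18; Zainab 1/27

There is no surviving spouse, so the entire estate passes to Ngozi's descendants per stirpes.
The estate is divided into 3 equal shares of 1/3 among Obafemi, Chidinma, Uzoma.
Obafemi predeceased; the 1/3 allotted to Obafemi's branch passes to Obafemi's issue by representation.
The 1/3 is divided into 3 equal shares of 1/9 among Gbenga, Adaeze, Kehinde.
Gbenga predeceased; the 1/9 allotted to Gbenga's branch passes to Gbenga's issue by representation.
The 1/9 is divided into 3 equal shares of 1/27 among Ebele, Zainab, Chukwudi.
Ebele is living and takes 1/27.
Zainab is living and takes 1/27.
Chukwudi is living and takes 1/27.
Adaeze is living and takes 1/9.
Kehinde is living and takes 1/9.
Chidinma predeceased; the 1/3 allotted to Chidinma's branch passes to Chidinma's issue by representation.
The 1/3 is divided into 2 equal shares of 1/6 among Lanre, Abiodun.
Lanre predeceased; the 1/6 allotted to Lanre's branch passes to Lanre's issue by representation.
The 1/6 is divided into 3 equal shares of 1/18 among Bankole, Temitope, Yetunde.
Bankole is living and takes 1/18.
Temitope is living and takes 1/18.
Yetunde is living and takes 1/18.
Abiodun is living and takes 1/6.
Uzoma is living and takes 1/3.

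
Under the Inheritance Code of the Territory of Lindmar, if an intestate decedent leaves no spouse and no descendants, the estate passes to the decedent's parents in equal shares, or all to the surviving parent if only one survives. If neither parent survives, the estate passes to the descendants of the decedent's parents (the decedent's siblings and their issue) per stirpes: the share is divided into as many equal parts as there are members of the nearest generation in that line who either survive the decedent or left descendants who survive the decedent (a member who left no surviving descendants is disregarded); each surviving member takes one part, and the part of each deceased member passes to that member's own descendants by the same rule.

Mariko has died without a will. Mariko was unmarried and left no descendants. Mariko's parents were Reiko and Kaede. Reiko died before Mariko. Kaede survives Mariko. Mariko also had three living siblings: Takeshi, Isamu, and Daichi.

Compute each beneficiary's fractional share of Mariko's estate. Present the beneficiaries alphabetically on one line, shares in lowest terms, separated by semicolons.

Only one parent, Kaede, survives, so Kaede takes the entire estate. The siblings take nothing because a surviving parent has priority.

Kaede 1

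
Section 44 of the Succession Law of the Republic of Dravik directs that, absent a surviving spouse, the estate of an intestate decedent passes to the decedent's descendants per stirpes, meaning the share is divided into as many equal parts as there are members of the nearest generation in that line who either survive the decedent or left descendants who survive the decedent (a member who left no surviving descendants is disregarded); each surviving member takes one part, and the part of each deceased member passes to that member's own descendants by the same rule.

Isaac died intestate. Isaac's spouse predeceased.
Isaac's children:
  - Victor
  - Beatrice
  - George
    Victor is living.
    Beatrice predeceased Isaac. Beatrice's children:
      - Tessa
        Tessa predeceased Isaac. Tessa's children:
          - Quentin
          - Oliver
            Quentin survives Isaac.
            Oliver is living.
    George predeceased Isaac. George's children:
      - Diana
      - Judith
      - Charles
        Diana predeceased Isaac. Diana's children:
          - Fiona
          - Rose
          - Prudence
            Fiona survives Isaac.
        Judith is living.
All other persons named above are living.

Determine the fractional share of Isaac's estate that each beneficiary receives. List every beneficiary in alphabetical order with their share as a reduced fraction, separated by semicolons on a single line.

Charles 1/9; Fiona 1/27; Judith 1/9; Oliver 1/6; Prudence 1/27; Quentin 1/6; Rose 1/27; Victor 1/3

There is no surviving spouse, so the entire estate passes to Isaac's descendants per stirpes.
The estate is divided into 3 equal shares of 1/3 among Victor, Beatrice, George.
Victor is living and takes 1/3.
Beatrice predeceased; the 1/3 allotted to Beatrice's branch passes to Beatrice's issue by representation.
Tessa's line is the sole branch at this level, so the full 1/3 passes to Tessa's issue by representation.
The 1/3 is divided into 2 equal shares of 1/6 among Quentin, Oliver.
Quentin is living and takes 1/6.
Oliver is living and takes 1/6.
George predeceased; the 1/3 allotted to George's branch passes to George's issue by representation.
The 1/3 is divided into 3 equal shares of 1/9 among Diana, Judith, Charles.
Diana predeceased; the 1/9 allotted to Diana's branch passes to Diana's issue by representation.
The 1/9 is divided into 3 equal shares of 1/27 among Fiona, Rose, Prudence.
Fiona is living and takes 1/27.
Rose is living and takes 1/27.
Prudence is living and takes 1/27.
Judith is living and takes 1/9.
Charles is living and takes 1/9.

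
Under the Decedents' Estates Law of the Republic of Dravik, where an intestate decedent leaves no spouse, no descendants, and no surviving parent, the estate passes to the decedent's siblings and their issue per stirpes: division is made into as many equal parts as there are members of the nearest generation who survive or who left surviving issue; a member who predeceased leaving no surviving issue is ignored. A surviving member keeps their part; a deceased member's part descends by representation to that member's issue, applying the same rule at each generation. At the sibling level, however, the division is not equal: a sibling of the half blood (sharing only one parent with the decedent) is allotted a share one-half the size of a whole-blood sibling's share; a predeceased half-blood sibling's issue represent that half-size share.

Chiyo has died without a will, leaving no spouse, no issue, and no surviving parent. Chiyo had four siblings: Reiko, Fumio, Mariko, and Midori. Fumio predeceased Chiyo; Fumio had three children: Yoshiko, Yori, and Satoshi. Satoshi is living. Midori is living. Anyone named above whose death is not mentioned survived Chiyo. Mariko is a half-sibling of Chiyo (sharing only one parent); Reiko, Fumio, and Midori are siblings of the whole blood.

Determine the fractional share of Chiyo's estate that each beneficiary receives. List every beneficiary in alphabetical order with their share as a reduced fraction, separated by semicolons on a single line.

Mariko 1/7; Midori 2/7; Reiko 2/7; Satoshi 2/21; Yori 2/21; Yoshiko 2/21

No spouse, descendants, or parent survives, so the estate passes to Chiyo's siblings per stirpes.
Half-blood siblings count for one-half the weight of whole-blood siblings at the initial division.
Dividing 1 in proportion to weights (total weight 7/2): Reiko (weight 1) → 2/7; Fumio (weight 1) → 2/7; Mariko (weight 1/2) → 1/7; Midori (weight 1) → 2/7.
Reiko is living and takes 2/7.
Fumio predeceased; the 2/7 allotted to Fumio's branch passes to Fumio's issue by representation.
The 2/7 is divided into 3 equal shares of 2/21 among Yoshiko, Yori, Satoshi.
Yoshiko is living and takes 2/21.
Yori is living and takes 2/21.
Satoshi is living and takes 2/21.
Mariko is living and takes 1/7.
Midori is living and takes 2/7.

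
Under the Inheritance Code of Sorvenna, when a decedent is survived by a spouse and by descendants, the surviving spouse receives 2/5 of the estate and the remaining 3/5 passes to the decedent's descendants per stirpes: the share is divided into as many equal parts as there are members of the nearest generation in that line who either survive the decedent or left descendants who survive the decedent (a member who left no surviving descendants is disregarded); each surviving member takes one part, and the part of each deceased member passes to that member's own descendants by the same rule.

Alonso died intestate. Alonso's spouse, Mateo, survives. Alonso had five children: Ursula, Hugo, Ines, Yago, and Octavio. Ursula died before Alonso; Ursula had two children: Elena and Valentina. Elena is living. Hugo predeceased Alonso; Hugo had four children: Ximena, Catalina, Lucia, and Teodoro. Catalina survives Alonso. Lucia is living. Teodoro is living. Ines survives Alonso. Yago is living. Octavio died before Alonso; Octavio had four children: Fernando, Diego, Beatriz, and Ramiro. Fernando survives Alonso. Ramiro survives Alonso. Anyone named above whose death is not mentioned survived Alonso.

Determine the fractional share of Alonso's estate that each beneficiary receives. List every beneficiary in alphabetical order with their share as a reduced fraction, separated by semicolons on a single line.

Beatriz 3/100; Catalina 3/100; Diego 3/100; Elena 3/50; Fernando 3/100; Ines 3/25; Lucia 3/100; Mateo 2/5; Ramiro 3/100; Teodoro 3/100; Valentina 3/50; Ximena 3/100; Yago 3/25

Mateo, as surviving spouse, takes 2/5.
The remaining 3/5 passes to Alonso's descendants per stirpes.
The 3/5 is divided into 5 equal shares of 3/25 among Ursula, Hugo, Ines, Yago, Octavio.
Ursula predeceased; the 3/25 allotted to Ursula's branch passes to Ursula's issue by representation.
The 3/25 is divided into 2 equal shares of 3/50 among Elena, Valentina.
Elena is living and takes 3/50.
Valentina is living and takes 3/50.
Hugo predeceased; the 3/25 allotted to Hugo's branch passes to Hugo's issue by representation.
The 3/25 is divided into 4 equal shares of 3/100 among Ximena, Catalina, Lucia, Teodoro.
Ximena is living and takes 3/100.
Catalina is living and takes 3/100.
Lucia is living and takes 3/100.
Teodoro is living and takes 3/100.
Ines is living and takes 3/25.
Yago is living and takes 3/25.
Octavio predeceased; the 3/25 allotted to Octavio's branch passes to Octavio's issue by representation.
The 3/25 is divided into 4 equal shares of 3/100 among Fernando, Diego, Beatriz, Ramiro.
Fernando is living and takes 3/100.
Diego is living and takes 3/100.
Beatriz is living and takes 3/100.
Ramiro is living and takes 3/100.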